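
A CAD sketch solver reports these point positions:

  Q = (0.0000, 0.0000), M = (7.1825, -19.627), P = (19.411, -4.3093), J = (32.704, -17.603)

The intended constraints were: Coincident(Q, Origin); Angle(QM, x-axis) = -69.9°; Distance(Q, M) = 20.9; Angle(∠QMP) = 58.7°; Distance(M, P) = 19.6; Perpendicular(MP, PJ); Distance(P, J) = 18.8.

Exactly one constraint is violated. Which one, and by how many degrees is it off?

Perpendicular(MP, PJ) — off by 6.40°.

Q = (0.00, 0.00) ✓; QM at -69.90° ✓; |QM| = 20.90 ✓; ∠QMP = 58.70° ✓; |MP| = 19.60 ✓; ∠(MP, PJ) = 96.40° ✗; |PJ| = 18.80 ✓.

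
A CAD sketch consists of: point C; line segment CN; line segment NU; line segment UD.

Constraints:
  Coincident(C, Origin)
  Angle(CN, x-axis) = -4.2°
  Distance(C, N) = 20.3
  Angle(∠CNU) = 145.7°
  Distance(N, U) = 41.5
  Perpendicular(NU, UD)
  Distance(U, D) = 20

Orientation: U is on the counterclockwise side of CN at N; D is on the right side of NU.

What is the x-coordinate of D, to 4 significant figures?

66.18

∠CNU = 145.7°, so NU runs at -4.2° + (180° − 145.7°) = 30.10° from the x-axis; with |NU| = 41.5, U = N + 41.5·(cos 30.10°, sin 30.10°) = (56.15, 19.33). The perpendicularity gives UD at right angles to NU; with |UD| = 20.0 on the right of NU, D = U + 20.0·(0.5015, -0.8652) = (66.18, 2.023). So D.x = 66.18.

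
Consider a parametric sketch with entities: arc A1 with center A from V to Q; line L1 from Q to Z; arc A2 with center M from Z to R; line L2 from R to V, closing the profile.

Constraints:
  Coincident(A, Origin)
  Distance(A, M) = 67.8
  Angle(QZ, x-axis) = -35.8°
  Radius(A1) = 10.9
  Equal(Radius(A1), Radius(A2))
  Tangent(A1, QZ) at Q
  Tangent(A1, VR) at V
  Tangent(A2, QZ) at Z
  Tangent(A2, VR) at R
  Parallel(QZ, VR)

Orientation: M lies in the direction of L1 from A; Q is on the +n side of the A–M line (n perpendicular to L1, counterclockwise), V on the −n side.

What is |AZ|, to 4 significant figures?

68.67

Tangency of A1 to both parallel lines with radius 10.9 puts Q and V at A ± 10.9·n: Q = (6.376, 8.841), V = (-6.376, -8.841). Equal radii place Z and R the same way about M: Z = M + 10.9·n = (61.37, -30.82), R = M − 10.9·n = (48.61, -48.50). Then |AZ| = |Z − A| = 68.67.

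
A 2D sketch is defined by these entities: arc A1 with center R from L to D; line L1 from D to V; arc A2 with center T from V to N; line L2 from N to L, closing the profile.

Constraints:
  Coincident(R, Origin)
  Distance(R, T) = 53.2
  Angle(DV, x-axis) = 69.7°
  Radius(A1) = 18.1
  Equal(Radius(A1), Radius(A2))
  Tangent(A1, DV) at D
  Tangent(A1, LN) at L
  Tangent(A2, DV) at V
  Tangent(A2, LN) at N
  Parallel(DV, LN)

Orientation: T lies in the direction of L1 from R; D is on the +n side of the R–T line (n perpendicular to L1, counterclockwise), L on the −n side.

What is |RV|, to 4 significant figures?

56.19

The slot axis is L1's direction at 69.7°, so u = (cos 69.7°, sin 69.7°) = (0.3469, 0.9379) and n = (−sin 69.7°, cos 69.7°) = (-0.9379, 0.3469). R is at the origin and T lies 53.2 along u from R, so T = 53.2·u = (18.46, 49.90). Tangency of A1 to both parallel lines with radius 18.1 puts D and L at R ± 18.1·n: D = (-16.98, 6.280), L = (16.98, -6.280). Equal radii place V and N the same way about T: V = T + 18.1·n = (1.481, 56.18), N = T − 18.1·n = (35.43, 43.62). Then |RV| = |V − R| = 56.19.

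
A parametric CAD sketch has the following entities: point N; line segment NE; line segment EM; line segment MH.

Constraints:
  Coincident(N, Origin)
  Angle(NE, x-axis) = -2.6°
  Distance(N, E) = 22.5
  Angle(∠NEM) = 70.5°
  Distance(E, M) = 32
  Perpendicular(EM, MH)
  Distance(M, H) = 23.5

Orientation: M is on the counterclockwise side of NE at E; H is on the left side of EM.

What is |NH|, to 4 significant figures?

24.60

∠NEM = 70.5°, so EM runs at -2.6° + (180° − 70.5°) = 106.9° from the x-axis; with |EM| = 32.0, M = E + 32.0·(cos 106.9°, sin 106.9°) = (13.17, 29.60). EM is perpendicular to MH; with |MH| = 23.5 on the left of EM, H = M + 23.5·(-0.9568, -0.2907) = (-9.311, 22.77). Then |NH| = |H − N| = 24.60.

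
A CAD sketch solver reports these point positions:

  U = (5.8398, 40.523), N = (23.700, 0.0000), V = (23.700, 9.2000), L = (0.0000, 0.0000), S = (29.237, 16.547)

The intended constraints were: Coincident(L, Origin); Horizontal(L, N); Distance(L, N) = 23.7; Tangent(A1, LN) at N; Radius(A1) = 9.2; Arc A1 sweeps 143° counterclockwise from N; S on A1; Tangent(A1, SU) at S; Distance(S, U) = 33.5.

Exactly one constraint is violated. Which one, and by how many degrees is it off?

Tangent(A1, SU) at S — off by 8.70°.

L = (0.00, 0.00) ✓; L.y = 0.00, N.y = 0.00 ✓; |LN| = 23.70 ✓; ∠(VN, NL) = 90.00° ✓; |VN| = 9.200 ✓; bearing(V→S) − bearing(V→N) = 143.0° ✓; |VS| = 9.200 ✓; ∠(VS, SU) = 98.70° ✗; |SU| = 33.50 ✓.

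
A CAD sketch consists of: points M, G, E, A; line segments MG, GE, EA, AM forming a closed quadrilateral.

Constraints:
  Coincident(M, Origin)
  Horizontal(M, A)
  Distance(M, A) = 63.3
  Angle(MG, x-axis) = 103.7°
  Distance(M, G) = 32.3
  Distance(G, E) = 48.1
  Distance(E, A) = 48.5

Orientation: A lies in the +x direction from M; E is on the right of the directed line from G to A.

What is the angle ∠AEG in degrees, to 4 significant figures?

106.9°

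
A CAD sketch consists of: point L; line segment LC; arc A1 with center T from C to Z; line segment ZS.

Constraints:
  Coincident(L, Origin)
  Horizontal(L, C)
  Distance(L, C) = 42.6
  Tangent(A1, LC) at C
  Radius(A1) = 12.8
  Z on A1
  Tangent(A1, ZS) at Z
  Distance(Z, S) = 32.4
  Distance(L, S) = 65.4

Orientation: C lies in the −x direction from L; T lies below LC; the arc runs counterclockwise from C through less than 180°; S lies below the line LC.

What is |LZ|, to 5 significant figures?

57.280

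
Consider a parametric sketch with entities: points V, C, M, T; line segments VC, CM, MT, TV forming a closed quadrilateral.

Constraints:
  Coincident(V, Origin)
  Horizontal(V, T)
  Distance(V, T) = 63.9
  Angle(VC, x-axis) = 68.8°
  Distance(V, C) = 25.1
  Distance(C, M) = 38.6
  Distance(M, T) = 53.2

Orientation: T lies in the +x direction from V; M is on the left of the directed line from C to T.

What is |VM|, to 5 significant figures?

61.537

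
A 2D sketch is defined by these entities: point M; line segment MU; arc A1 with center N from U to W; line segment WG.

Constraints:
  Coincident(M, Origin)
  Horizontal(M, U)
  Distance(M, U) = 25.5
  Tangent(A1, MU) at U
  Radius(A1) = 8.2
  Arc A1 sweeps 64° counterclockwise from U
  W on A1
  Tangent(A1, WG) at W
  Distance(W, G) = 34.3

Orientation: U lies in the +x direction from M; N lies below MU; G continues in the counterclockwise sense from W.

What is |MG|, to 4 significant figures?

35.57

M is at the origin; M and U share the same y with |MU| = 25.5 and U on the +x side, so U = (25.50, 0.000). Tangency of A1 to MU means the radius NU is perpendicular to MU, so N = U + (0, -8.2) = (25.50, -8.200). On A1, U sits at bearing 90° from N; a 64° counterclockwise sweep puts W at bearing 154°, so W = N + 8.2·(cos 154°, sin 154°) = (18.13, -4.605). Tangency of A1 to WG means the radius NW is perpendicular to WG, so WG runs along (−sin 154°, cos 154°); with |WG| = 34.3, G = (3.094, -35.43). Then |MG| = |G − M| = 35.57.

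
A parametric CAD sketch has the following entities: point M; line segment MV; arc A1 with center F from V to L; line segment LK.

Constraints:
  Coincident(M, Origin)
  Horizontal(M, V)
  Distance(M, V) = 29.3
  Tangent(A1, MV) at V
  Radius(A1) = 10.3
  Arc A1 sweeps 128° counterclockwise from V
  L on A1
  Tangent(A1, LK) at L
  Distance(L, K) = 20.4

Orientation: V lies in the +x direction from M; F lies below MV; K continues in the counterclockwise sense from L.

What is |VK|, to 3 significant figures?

33.0

M is at the origin; MV is horizontal with |MV| = 29.3 and V on the +x side, so V = (29.3, 0.00). Tangency of A1 to MV means the radius FV is perpendicular to MV, so F = V + (0, -10.3) = (29.3, -10.3). On A1, V sits at bearing 90° from F; a 128° counterclockwise sweep puts L at bearing 218°, so L = F + 10.3·(cos 218°, sin 218°) = (21.2, -16.6). A1 meets LK tangentially, so FL is at right angles to LK, so LK runs along (−sin 218°, cos 218°); with |LK| = 20.4, K = (33.7, -32.7). Then |VK| = |K − V| = 33.0.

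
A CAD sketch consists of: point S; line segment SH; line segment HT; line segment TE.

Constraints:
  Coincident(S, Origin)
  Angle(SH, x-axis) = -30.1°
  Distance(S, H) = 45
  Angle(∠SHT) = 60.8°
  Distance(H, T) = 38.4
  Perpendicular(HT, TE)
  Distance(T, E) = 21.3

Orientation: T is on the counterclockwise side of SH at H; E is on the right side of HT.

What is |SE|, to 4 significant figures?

62.77

S is at the origin; SH runs at -30.1° with length 45.0, so H = 45.0·(cos -30.1°, sin -30.1°) = (38.93, -22.57). ∠SHT = 60.8°, so HT runs at -30.1° + (180° − 60.8°) = 89.10° from the x-axis; with |HT| = 38.4, T = H + 38.4·(cos 89.10°, sin 89.10°) = (39.53, 15.83). The perpendicularity gives TE at right angles to HT; with |TE| = 21.3 on the right of HT, E = T + 21.3·(0.9999, -0.01571) = (60.83, 15.49). Then |SE| = |E − S| = 62.77.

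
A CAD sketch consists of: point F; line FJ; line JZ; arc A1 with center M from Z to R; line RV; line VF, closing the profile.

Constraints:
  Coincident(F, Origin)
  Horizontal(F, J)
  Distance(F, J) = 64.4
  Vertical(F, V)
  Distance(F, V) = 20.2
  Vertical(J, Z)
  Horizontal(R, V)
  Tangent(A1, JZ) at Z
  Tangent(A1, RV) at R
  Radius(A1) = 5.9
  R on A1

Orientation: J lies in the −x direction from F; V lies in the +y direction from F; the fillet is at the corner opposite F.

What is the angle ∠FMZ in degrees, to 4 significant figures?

166.3°

F is at the origin; FJ is horizontal with |FJ| = 64.4 and J on the −x side, so J = (-64.40, 0.000). F and V share the same x with |FV| = 20.2 and V on the +y side, so V = (0.000, 20.20). The virtual corner opposite F is at (-64.40, 20.20). Tangency of A1 to JZ means the radius MZ is perpendicular to JZ and tangency of A1 to RV means the radius MR is perpendicular to RV, with radius 5.9, so the center M sits 5.9 in from both sides at M = (-58.50, 14.30). That places the tangent points at Z = (-64.40, 14.30) on JZ and R = (-58.50, 20.20) on RV. Then cos ∠FMZ = MF·MZ / (|MF||MZ|), giving 166.3°.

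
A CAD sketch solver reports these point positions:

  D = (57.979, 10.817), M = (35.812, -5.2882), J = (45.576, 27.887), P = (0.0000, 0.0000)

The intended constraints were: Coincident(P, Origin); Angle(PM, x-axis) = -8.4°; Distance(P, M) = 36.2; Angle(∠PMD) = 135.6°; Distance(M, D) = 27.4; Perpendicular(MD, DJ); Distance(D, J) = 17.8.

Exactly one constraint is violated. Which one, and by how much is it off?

Distance(D, J) = 17.8 — off by 3.30.

P = (0.00, 0.00) ✓; PM at -8.400° ✓; |PM| = 36.20 ✓; ∠PMD = 135.6° ✓; |MD| = 27.40 ✓; ∠(MD, DJ) = 90.00° ✓; |DJ| = 21.10 ✗.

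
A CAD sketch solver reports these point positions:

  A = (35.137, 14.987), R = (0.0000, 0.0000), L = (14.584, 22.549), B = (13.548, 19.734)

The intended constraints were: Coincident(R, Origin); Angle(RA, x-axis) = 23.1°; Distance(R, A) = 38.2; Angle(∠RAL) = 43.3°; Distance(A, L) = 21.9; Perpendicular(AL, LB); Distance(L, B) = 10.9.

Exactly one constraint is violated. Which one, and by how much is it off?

Distance(L, B) = 10.9 — off by 7.90.

R = (0.00, 0.00) ✓; RA at 23.10° ✓; |RA| = 38.20 ✓; ∠RAL = 43.30° ✓; |AL| = 21.90 ✓; ∠(AL, LB) = 89.99° ✓; |LB| = 3.000 ✗.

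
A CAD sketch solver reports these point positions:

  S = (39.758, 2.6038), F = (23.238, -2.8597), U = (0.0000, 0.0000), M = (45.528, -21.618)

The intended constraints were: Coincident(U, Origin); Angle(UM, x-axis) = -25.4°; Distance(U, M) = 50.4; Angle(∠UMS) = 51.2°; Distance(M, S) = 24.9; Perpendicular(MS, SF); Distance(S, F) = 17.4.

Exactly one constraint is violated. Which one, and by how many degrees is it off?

Perpendicular(MS, SF) — off by 4.90°.

U = (0.00, 0.00) ✓; UM at -25.40° ✓; |UM| = 50.40 ✓; ∠UMS = 51.20° ✓; |MS| = 24.90 ✓; ∠(MS, SF) = 94.90° ✗; |SF| = 17.40 ✓.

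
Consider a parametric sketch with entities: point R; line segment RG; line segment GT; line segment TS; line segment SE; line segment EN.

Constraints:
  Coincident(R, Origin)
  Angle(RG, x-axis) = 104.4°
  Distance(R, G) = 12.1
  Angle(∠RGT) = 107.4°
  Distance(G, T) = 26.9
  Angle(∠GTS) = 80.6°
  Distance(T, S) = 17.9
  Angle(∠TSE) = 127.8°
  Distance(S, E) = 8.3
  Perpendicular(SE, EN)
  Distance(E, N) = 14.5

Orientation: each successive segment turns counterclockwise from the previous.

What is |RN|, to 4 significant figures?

13.67

R is at the origin; RG runs at 104.4° with length 12.1, so G = (-3.009, 11.72). ∠RGT = 107.4° gives GT at 177.0° from the x-axis; with |GT| = 26.9, T = (-29.87, 13.13). ∠GTS = 80.6° gives TS at -83.60° from the x-axis; with |TS| = 17.9, S = (-27.88, -4.661). ∠TSE = 127.8° gives SE at -31.40° from the x-axis; with |SE| = 8.3, E = (-20.79, -8.985). The perpendicularity gives EN at right angles to SE, so EN runs at 58.60°; with |EN| = 14.5, N = (-13.24, 3.391). Then |RN| = |N − R| = 13.67.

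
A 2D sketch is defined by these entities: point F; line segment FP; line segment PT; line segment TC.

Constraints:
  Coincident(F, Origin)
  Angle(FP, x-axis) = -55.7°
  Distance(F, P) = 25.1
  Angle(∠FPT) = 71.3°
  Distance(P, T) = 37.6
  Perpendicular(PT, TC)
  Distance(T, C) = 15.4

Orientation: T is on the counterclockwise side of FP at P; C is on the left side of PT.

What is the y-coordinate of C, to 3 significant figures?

18.6

F is at the origin; FP runs at -55.7° with length 25.1, so P = 25.1·(cos -55.7°, sin -55.7°) = (14.1, -20.7). ∠FPT = 71.3°, so PT runs at -55.7° + (180° − 71.3°) = 53.0° from the x-axis; with |PT| = 37.6, T = P + 37.6·(cos 53.0°, sin 53.0°) = (36.8, 9.29). PT ⟂ TC; with |TC| = 15.4 on the left of PT, C = T + 15.4·(-0.799, 0.602) = (24.5, 18.6). So C.y = 18.6.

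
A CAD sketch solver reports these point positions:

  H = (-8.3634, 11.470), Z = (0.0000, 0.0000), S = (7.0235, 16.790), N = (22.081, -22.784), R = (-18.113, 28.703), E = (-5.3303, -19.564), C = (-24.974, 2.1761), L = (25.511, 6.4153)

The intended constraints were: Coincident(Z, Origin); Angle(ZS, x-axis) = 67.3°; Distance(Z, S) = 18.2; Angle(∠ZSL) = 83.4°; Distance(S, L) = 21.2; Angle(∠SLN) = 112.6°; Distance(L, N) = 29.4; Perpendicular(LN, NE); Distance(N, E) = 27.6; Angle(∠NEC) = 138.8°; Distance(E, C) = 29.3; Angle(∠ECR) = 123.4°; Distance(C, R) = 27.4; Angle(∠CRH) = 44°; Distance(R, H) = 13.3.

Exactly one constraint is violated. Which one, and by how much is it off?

Distance(R, H) = 13.3 — off by 6.50.

Z = (0.00, 0.00) ✓; ZS at 67.30° ✓; |ZS| = 18.20 ✓; ∠ZSL = 83.40° ✓; |SL| = 21.20 ✓; ∠SLN = 112.6° ✓; |LN| = 29.40 ✓; ∠(LN, NE) = 90.00° ✓; |NE| = 27.60 ✓; ∠NEC = 138.8° ✓; |EC| = 29.30 ✓; ∠ECR = 123.4° ✓; |CR| = 27.40 ✓; ∠CRH = 44.00° ✓; |RH| = 19.80 ✗.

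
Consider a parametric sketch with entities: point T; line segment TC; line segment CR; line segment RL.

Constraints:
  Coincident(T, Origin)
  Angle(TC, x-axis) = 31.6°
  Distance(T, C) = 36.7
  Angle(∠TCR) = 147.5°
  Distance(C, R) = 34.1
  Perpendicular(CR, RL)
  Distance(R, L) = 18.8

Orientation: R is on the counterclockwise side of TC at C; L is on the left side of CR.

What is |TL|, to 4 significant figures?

65.06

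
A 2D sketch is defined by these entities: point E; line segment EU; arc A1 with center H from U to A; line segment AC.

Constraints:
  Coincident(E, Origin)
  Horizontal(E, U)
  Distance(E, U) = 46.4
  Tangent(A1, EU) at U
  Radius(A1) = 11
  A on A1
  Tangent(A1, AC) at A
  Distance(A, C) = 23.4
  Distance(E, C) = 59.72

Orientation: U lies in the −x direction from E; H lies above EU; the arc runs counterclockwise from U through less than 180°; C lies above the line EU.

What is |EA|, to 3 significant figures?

39.9

E is at the origin; EU is horizontal with |EU| = 46.4 and U on the −x side, so U = (-46.4, 0.00). Tangency of A1 to EU means the radius HU is perpendicular to EU, so H = U + (0, 11) = (-46.4, 11.0). Since HA ⟂ AC (tangency), |HC| = √(11.0² + 23.4²) = 25.9 regardless of where A sits on A1. So C lies on both circle(E, 59.72) and circle(H, 25.9); the above-EU intersection is C = (-47.0, 36.8). A is the foot of the tangent from C: A = (-36.6, 15.9).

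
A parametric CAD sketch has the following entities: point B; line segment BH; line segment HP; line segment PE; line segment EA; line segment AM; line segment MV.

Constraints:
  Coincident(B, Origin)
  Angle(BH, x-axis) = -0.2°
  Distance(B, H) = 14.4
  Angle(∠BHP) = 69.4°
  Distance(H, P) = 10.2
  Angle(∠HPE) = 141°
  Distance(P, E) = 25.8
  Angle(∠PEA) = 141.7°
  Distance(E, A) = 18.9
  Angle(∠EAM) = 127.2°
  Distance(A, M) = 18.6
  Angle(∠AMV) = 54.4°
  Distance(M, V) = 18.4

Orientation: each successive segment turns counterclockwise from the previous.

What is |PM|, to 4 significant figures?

50.41

B is at the origin; BH runs at -0.2° with length 14.4, so H = (14.40, -0.05027). ∠BHP = 69.4° gives HP at 110.4° from the x-axis; with |HP| = 10.2, P = (10.84, 9.510). ∠HPE = 141.0° gives PE at 149.4° from the x-axis; with |PE| = 25.8, E = (-11.36, 22.64). ∠PEA = 141.7° gives EA at -172.3° from the x-axis; with |EA| = 18.9, A = (-30.09, 20.11). ∠EAM = 127.2° gives AM at -119.5° from the x-axis; with |AM| = 18.6, M = (-39.25, 3.922). Then |PM| = |M − P| = 50.41.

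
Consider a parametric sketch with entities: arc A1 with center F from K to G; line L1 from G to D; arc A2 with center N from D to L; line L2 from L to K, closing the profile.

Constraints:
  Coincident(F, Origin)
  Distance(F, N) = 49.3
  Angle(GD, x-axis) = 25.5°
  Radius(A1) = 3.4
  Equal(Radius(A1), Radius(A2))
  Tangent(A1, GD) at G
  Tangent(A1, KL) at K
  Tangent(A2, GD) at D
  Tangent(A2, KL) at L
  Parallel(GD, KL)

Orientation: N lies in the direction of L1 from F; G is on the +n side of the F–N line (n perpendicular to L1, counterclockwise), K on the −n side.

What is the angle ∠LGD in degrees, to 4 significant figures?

7.853°

Tangency of A1 to both parallel lines with radius 3.4 puts G and K at F ± 3.4·n: G = (-1.464, 3.069), K = (1.464, -3.069). Equal radii place D and L the same way about N: D = N + 3.4·n = (43.03, 24.29), L = N − 3.4·n = (45.96, 18.16). Then cos ∠LGD = GL·GD / (|GL||GD|), giving 7.853°.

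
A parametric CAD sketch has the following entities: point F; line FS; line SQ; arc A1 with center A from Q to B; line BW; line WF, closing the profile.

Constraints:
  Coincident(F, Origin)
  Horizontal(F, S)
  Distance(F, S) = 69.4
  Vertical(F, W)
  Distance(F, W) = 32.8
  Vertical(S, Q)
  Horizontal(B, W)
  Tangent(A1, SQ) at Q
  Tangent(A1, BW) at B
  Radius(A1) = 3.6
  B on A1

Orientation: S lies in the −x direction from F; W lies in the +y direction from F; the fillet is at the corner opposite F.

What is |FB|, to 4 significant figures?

73.52

F is at the origin; FS is horizontal with |FS| = 69.4 and S on the −x side, so S = (-69.40, 0.000). F and W share the same x with |FW| = 32.8 and W on the +y side, so W = (0.000, 32.80). The virtual corner opposite F is at (-69.40, 32.80). Tangency of A1 to SQ means the radius AQ is perpendicular to SQ and since A1 is tangent to BW there, AB ⟂ BW, with radius 3.6, so the center A sits 3.6 in from both sides at A = (-65.80, 29.20). That places the tangent points at Q = (-69.40, 29.20) on SQ and B = (-65.80, 32.80) on BW. Then |FB| = |B − F| = 73.52.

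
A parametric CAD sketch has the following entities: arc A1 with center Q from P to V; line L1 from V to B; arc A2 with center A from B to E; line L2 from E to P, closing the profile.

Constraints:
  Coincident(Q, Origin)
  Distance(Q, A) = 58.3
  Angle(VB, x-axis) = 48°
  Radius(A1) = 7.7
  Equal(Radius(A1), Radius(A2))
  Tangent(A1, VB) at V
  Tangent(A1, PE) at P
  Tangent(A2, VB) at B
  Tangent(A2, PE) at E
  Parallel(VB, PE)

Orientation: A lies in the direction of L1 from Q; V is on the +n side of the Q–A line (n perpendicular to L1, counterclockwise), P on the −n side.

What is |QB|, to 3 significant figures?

58.8

The slot axis is L1's direction at 48.0°, so u = (cos 48.0°, sin 48.0°) = (0.669, 0.743) and n = (−sin 48.0°, cos 48.0°) = (-0.743, 0.669). Q is at the origin and A lies 58.3 along u from Q, so A = 58.3·u = (39.0, 43.3). Tangency of A1 to both parallel lines with radius 7.7 puts V and P at Q ± 7.7·n: V = (-5.72, 5.15), P = (5.72, -5.15). Equal radii place B and E the same way about A: B = A + 7.7·n = (33.3, 48.5), E = A − 7.7·n = (44.7, 38.2). Then |QB| = |B − Q| = 58.8.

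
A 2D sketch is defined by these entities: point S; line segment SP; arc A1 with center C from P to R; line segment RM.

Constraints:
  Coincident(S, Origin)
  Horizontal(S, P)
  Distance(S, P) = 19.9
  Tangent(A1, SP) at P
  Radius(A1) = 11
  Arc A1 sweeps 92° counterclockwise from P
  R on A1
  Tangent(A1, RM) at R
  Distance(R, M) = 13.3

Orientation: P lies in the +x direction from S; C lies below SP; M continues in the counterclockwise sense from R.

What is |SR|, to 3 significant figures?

14.5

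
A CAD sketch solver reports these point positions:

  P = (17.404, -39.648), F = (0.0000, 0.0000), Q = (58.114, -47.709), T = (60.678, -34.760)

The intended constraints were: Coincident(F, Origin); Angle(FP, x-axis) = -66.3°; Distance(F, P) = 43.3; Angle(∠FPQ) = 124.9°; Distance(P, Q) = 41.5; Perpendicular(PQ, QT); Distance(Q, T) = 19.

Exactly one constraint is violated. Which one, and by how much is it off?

Distance(Q, T) = 19 — off by 5.80.

F = (0.00, 0.00) ✓; FP at -66.30° ✓; |FP| = 43.30 ✓; ∠FPQ = 124.9° ✓; |PQ| = 41.50 ✓; ∠(PQ, QT) = 90.00° ✓; |QT| = 13.20 ✗.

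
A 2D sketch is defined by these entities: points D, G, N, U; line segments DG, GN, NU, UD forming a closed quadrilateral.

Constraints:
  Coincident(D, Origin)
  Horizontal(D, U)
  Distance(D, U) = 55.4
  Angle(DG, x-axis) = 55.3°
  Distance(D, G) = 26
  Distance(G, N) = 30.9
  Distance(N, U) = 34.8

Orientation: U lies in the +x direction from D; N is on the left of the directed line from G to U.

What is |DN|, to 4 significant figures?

54.47

Checks: |GN| = 30.90 ✓; |NU| = 34.80 ✓.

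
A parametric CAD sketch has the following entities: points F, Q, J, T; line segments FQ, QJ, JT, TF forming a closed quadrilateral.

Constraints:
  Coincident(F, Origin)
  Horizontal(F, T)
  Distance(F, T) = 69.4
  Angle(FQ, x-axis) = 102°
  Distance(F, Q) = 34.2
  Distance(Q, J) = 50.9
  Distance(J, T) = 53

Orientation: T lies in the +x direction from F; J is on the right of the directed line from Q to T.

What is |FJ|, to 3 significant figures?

20.8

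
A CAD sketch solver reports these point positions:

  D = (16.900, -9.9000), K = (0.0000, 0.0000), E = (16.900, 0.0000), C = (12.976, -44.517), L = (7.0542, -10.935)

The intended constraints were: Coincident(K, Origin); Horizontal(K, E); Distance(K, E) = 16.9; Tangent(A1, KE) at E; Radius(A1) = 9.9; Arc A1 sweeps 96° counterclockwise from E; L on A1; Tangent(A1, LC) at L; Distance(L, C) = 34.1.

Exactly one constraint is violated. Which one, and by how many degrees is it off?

Tangent(A1, LC) at L — off by 4.00°.

K = (0.00, 0.00) ✓; K.y = 0.00, E.y = 0.00 ✓; |KE| = 16.90 ✓; ∠(DE, EK) = 90.00° ✓; |DE| = 9.900 ✓; bearing(D→L) − bearing(D→E) = 96.00° ✓; |DL| = 9.900 ✓; ∠(DL, LC) = 86.00° ✗; |LC| = 34.10 ✓.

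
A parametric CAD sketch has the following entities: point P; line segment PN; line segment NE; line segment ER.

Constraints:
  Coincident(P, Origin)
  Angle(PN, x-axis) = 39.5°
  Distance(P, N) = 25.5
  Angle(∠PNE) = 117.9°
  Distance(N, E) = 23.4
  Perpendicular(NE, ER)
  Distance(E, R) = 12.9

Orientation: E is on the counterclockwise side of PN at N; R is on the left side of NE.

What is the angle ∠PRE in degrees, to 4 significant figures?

105.3°

P is at the origin; PN runs at 39.5° with length 25.5, so N = 25.5·(cos 39.5°, sin 39.5°) = (19.68, 16.22). ∠PNE = 117.9°, so NE runs at 39.5° + (180° − 117.9°) = 101.6° from the x-axis; with |NE| = 23.4, E = N + 23.4·(cos 101.6°, sin 101.6°) = (14.97, 39.14). The perpendicularity gives ER at right angles to NE; with |ER| = 12.9 on the left of NE, R = E + 12.9·(-0.9796, -0.2011) = (2.335, 36.55). Then cos ∠PRE = RP·RE / (|RP||RE|), giving 105.3°.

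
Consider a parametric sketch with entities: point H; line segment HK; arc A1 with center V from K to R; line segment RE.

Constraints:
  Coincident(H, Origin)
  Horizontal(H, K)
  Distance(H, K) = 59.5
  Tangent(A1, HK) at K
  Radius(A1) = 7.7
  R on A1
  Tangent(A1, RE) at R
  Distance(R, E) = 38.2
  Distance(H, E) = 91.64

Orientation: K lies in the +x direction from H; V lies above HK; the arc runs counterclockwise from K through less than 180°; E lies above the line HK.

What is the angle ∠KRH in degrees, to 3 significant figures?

28.4°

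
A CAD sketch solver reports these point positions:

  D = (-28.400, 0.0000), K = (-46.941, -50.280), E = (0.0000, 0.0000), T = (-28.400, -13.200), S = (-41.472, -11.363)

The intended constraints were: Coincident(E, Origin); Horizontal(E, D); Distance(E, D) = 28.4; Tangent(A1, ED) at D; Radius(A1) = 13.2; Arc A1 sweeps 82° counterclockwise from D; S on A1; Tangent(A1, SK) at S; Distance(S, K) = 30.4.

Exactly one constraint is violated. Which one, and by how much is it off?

Distance(S, K) = 30.4 — off by 8.90.

E = (0.00, 0.00) ✓; E.y = 0.00, D.y = 0.00 ✓; |ED| = 28.40 ✓; ∠(TD, DE) = 90.00° ✓; |TD| = 13.20 ✓; bearing(T→S) − bearing(T→D) = 82.00° ✓; |TS| = 13.20 ✓; ∠(TS, SK) = 90.00° ✓; |SK| = 39.30 ✗.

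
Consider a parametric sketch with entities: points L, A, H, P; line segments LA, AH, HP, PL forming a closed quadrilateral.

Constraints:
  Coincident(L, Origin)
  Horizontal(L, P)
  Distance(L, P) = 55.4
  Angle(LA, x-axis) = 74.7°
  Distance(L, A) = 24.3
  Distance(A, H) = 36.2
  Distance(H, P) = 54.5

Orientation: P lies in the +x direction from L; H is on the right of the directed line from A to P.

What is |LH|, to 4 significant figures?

12.75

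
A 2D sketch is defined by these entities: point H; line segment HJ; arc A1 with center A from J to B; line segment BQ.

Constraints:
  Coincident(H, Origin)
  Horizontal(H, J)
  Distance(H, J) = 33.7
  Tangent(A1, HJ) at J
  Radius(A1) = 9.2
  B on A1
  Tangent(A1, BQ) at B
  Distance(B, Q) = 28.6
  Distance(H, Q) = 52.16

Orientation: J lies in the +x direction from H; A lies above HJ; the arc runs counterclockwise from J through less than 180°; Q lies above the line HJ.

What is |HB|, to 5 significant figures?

44.131

H is at the origin; HJ is horizontal with |HJ| = 33.7 and J on the +x side, so J = (33.700, 0.0000). Since A1 is tangent to HJ there, AJ ⟂ HJ, so A = J + (0, 9.2) = (33.700, 9.2000). Since AB ⟂ BQ (tangency), |AQ| = √(9.2² + 28.6²) = 30.043 regardless of where B sits on A1. So Q lies on both circle(H, 52.16) and circle(A, 30.043); the above-HJ intersection is Q = (34.369, 39.236). B is the foot of the tangent from Q: B = (42.519, 11.822).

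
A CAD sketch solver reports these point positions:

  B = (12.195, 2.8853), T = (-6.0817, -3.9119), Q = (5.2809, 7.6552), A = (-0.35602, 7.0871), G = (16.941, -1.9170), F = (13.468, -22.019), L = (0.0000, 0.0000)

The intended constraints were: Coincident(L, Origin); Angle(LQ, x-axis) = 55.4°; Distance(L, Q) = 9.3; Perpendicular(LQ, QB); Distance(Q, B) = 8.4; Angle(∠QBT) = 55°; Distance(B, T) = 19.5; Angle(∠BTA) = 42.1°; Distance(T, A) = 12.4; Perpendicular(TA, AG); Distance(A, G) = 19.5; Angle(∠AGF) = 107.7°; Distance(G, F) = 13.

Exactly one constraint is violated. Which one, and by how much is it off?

Distance(G, F) = 13 — off by 7.40.

L = (0.00, 0.00) ✓; LQ at 55.40° ✓; |LQ| = 9.300 ✓; ∠(LQ, QB) = 90.00° ✓; |QB| = 8.400 ✓; ∠QBT = 55.00° ✓; |BT| = 19.50 ✓; ∠BTA = 42.10° ✓; |TA| = 12.40 ✓; ∠(TA, AG) = 90.00° ✓; |AG| = 19.50 ✓; ∠AGF = 107.7° ✓; |GF| = 20.40 ✗.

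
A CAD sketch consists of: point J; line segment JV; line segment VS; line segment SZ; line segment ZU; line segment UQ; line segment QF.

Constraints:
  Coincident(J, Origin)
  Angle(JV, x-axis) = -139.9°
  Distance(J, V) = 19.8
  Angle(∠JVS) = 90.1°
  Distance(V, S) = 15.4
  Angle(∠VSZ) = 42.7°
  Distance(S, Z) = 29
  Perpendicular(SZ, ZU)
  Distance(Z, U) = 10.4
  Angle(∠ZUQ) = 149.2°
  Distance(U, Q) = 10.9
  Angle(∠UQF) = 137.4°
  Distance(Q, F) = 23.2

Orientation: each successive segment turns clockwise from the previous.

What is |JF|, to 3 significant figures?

38.5

J is at the origin; JV runs at -139.9° with length 19.8, so V = (-15.1, -12.8). ∠JVS = 90.1° gives VS at 130° from the x-axis; with |VS| = 15.4, S = (-25.1, -0.991). ∠VSZ = 42.7° gives SZ at -7.10° from the x-axis; with |SZ| = 29.0, Z = (3.69, -4.58). SZ is perpendicular to ZU, so ZU runs at -97.1°; with |ZU| = 10.4, U = (2.41, -14.9). ∠ZUQ = 149.2° gives UQ at -128° from the x-axis; with |UQ| = 10.9, Q = (-4.29, -23.5). ∠UQF = 137.4° gives QF at -171° from the x-axis; with |QF| = 23.2, F = (-27.2, -27.3). Then |JF| = |F − J| = 38.5.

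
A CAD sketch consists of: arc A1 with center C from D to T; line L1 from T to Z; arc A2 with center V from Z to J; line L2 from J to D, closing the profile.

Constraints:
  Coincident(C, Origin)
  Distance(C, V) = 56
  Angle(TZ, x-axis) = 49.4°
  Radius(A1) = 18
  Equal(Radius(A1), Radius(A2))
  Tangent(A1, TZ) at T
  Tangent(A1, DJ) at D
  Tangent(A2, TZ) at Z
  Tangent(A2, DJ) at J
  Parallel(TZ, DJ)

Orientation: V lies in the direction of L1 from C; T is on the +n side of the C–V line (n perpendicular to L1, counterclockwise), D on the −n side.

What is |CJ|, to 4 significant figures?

58.82

Tangency of A1 to both parallel lines with radius 18.0 puts T and D at C ± 18.0·n: T = (-13.67, 11.71), D = (13.67, -11.71). Equal radii place Z and J the same way about V: Z = V + 18.0·n = (22.78, 54.23), J = V − 18.0·n = (50.11, 30.81). Then |CJ| = |J − C| = 58.82.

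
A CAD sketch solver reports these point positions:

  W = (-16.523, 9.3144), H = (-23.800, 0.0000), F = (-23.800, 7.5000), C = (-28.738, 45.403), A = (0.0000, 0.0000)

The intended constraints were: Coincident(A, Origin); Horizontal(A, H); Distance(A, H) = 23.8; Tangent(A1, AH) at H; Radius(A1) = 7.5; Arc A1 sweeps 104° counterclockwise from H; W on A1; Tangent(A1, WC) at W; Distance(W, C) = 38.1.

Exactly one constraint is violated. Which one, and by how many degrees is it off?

Tangent(A1, WC) at W — off by 4.70°.

A = (0.00, 0.00) ✓; A.y = 0.00, H.y = 0.00 ✓; |AH| = 23.80 ✓; ∠(FH, HA) = 90.00° ✓; |FH| = 7.500 ✓; bearing(F→W) − bearing(F→H) = 104.0° ✓; |FW| = 7.500 ✓; ∠(FW, WC) = 85.30° ✗; |WC| = 38.10 ✓.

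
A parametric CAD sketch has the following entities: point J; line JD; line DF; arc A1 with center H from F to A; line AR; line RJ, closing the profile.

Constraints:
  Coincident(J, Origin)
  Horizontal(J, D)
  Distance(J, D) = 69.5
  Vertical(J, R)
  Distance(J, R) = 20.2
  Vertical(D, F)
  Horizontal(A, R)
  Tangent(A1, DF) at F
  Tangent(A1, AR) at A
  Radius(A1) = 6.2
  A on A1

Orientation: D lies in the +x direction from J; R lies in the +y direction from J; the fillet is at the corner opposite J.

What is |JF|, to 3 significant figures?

70.9

The virtual corner opposite J is at (69.5, 20.2). A1 meets DF tangentially, so HF is at right angles to DF and tangency of A1 to AR means the radius HA is perpendicular to AR, with radius 6.2, so the center H sits 6.2 in from both sides at H = (63.3, 14.0). That places the tangent points at F = (69.5, 14.0) on DF and A = (63.3, 20.2) on AR. Then |JF| = |F − J| = 70.9.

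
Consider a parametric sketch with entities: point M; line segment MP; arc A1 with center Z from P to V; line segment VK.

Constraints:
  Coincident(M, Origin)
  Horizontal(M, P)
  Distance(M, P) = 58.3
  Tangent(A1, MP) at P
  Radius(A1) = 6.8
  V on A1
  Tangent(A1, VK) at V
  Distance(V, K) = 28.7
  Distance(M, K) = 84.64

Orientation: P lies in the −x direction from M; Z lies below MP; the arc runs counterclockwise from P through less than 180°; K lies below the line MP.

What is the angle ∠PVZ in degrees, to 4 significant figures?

62.69°

Checks: |ZV| = 6.800 ✓; ∠(ZV, VK) = 90.00° ✓; |VK| = 28.70 ✓; |MK| = 84.64 ✓.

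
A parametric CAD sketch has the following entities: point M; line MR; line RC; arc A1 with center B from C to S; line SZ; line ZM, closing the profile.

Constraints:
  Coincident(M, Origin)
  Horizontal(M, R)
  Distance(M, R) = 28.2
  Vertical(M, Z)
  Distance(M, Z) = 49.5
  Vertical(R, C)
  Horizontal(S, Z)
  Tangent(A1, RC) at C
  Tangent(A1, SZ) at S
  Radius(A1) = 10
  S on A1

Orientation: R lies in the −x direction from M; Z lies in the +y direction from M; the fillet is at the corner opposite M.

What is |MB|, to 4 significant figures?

43.49

M is at the origin; M and R share the same y with |MR| = 28.2 and R on the −x side, so R = (-28.20, 0.000). MZ is vertical with |MZ| = 49.5 and Z on the +y side, so Z = (0.000, 49.50). The virtual corner opposite M is at (-28.20, 49.50). Since A1 is tangent to RC there, BC ⟂ RC and since A1 is tangent to SZ there, BS ⟂ SZ, with radius 10.0, so the center B sits 10.0 in from both sides at B = (-18.20, 39.50). Then |MB| = |B − M| = 43.49.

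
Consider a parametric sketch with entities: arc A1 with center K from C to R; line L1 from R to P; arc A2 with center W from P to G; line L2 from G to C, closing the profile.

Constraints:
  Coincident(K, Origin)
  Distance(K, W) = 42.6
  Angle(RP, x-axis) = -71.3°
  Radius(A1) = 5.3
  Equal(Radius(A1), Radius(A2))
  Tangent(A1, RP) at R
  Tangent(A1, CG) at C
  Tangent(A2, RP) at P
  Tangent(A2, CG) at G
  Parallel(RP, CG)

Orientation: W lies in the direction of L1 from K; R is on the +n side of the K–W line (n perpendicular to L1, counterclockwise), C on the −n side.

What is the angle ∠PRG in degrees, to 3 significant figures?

14.0°

The slot axis is L1's direction at -71.3°, so u = (cos -71.3°, sin -71.3°) = (0.321, -0.947) and n = (−sin -71.3°, cos -71.3°) = (0.947, 0.321). K is at the origin and W lies 42.6 along u from K, so W = 42.6·u = (13.7, -40.4). Tangency of A1 to both parallel lines with radius 5.3 puts R and C at K ± 5.3·n: R = (5.02, 1.70), C = (-5.02, -1.70). Equal radii place P and G the same way about W: P = W + 5.3·n = (18.7, -38.7), G = W − 5.3·n = (8.64, -42.1). Then cos ∠PRG = RP·RG / (|RP||RG|), giving 14.0°.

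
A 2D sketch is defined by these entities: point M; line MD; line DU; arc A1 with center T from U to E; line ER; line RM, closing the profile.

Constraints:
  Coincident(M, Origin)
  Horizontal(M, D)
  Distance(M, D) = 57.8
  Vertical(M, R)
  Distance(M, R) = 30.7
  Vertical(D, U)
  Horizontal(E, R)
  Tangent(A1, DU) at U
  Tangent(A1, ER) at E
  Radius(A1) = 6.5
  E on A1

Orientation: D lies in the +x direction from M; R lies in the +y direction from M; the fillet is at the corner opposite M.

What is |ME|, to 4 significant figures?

59.78

M is at the origin; MD is horizontal with |MD| = 57.8 and D on the +x side, so D = (57.80, 0.000). MR is vertical with |MR| = 30.7 and R on the +y side, so R = (0.000, 30.70). The virtual corner opposite M is at (57.80, 30.70). Since A1 is tangent to DU there, TU ⟂ DU and the tangent condition forces TE to be normal to ER, with radius 6.5, so the center T sits 6.5 in from both sides at T = (51.30, 24.20). That places the tangent points at U = (57.80, 24.20) on DU and E = (51.30, 30.70) on ER. Then |ME| = |E − M| = 59.78.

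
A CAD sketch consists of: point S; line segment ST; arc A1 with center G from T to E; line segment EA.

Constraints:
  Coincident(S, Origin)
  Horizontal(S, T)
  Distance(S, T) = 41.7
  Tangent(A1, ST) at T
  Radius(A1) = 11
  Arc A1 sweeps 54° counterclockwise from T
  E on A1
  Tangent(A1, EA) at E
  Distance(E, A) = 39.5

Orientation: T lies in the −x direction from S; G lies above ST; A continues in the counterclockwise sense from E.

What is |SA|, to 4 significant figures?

37.73

S is at the origin; ST is horizontal with |ST| = 41.7 and T on the −x side, so T = (-41.70, 0.000). Tangency of A1 to ST means the radius GT is perpendicular to ST, so G = T + (0, 11) = (-41.70, 11.00). On A1, T sits at bearing -90° from G; a 54° counterclockwise sweep puts E at bearing -36°, so E = G + 11.0·(cos -36°, sin -36°) = (-32.80, 4.534). A1 meets EA tangentially, so GE is at right angles to EA, so EA runs along (−sin -36°, cos -36°); with |EA| = 39.5, A = (-9.583, 36.49). Then |SA| = |A − S| = 37.73.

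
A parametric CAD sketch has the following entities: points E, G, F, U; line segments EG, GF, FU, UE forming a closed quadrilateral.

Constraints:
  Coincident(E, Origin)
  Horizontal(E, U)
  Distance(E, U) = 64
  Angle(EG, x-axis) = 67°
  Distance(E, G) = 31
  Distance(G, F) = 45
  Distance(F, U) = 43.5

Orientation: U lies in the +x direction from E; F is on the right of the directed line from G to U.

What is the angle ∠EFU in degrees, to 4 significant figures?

126.7°

E is at the origin; E and U share the same y with |EU| = 64.0 and U in +x, so U = (64.0, 0). EG runs at 67.0° with |EG| = 31.0, so G = (12.11, 28.54). F is determined by |GF| = 45.0 and |FU| = 43.5 together: it lies at the intersection of circle(G, 45.0) and circle(U, 43.5). With |GU| = 59.22, the foot of the radical line on GU is 30.73 from G and the perpendicular offset is √(45.0² − 30.73²) = 32.87. Taking the right-of-GU solution: F = (23.20, -15.08).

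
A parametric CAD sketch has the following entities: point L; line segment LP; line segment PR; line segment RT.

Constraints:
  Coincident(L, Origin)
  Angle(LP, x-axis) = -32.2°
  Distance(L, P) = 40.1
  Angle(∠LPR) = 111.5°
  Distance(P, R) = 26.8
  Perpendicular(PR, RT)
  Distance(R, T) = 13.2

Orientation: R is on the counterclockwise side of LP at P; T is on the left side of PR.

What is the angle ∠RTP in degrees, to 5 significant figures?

63.778°

L is at the origin; LP runs at -32.2° with length 40.1, so P = 40.1·(cos -32.2°, sin -32.2°) = (33.932, -21.368). ∠LPR = 111.5°, so PR runs at -32.2° + (180° − 111.5°) = 36.300° from the x-axis; with |PR| = 26.8, R = P + 26.8·(cos 36.300°, sin 36.300°) = (55.531, -5.5024). The perpendicularity gives RT at right angles to PR; with |RT| = 13.2 on the left of PR, T = R + 13.2·(-0.59201, 0.80593) = (47.717, 5.1359). Then cos ∠RTP = TR·TP / (|TR||TP|), giving 63.778°.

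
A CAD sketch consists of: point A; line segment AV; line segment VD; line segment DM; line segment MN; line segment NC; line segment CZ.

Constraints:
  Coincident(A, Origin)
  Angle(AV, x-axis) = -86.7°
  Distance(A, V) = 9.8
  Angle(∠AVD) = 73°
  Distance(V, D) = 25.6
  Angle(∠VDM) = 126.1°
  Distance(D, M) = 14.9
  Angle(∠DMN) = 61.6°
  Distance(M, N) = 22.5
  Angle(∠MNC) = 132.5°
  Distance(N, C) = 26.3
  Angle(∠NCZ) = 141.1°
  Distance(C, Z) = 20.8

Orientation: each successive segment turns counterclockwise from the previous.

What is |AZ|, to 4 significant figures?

34.96

∠MNC = 132.5° gives NC at -119.9° from the x-axis; with |NC| = 26.3, C = (-6.437, -14.27). ∠NCZ = 141.1° gives CZ at -81.00° from the x-axis; with |CZ| = 20.8, Z = (-3.183, -34.82). Then |AZ| = |Z − A| = 34.96.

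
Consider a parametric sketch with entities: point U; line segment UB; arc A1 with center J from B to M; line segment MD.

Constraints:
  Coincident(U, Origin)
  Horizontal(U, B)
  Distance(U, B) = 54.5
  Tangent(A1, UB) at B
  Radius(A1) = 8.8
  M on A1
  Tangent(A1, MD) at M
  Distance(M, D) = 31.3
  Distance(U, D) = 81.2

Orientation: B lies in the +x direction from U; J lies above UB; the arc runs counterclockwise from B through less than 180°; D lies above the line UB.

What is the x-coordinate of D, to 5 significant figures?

73.016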